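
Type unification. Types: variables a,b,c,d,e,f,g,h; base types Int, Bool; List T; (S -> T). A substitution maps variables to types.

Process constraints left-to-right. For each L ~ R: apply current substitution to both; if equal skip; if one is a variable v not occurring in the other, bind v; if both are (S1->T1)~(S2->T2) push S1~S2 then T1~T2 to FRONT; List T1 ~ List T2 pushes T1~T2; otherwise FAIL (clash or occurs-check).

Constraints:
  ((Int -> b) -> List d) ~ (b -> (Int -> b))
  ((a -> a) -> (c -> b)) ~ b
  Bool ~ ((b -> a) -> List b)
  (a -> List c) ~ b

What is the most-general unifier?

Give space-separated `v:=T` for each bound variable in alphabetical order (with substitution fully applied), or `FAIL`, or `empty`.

Answer: FAIL

Derivation:
step 1: unify ((Int -> b) -> List d) ~ (b -> (Int -> b))  [subst: {-} | 3 pending]
  -> decompose arrow: push (Int -> b)~b, List d~(Int -> b)
step 2: unify (Int -> b) ~ b  [subst: {-} | 4 pending]
  occurs-check fail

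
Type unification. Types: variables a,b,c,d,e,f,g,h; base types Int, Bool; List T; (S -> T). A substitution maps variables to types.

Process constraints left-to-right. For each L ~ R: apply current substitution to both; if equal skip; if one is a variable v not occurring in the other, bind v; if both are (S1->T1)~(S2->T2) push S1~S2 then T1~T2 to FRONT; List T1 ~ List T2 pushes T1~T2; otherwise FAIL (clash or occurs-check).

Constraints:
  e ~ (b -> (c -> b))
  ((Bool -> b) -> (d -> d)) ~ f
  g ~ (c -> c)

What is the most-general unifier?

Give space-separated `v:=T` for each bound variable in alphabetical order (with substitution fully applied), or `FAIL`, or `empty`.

Answer: e:=(b -> (c -> b)) f:=((Bool -> b) -> (d -> d)) g:=(c -> c)

Derivation:
step 1: unify e ~ (b -> (c -> b))  [subst: {-} | 2 pending]
  bind e := (b -> (c -> b))
step 2: unify ((Bool -> b) -> (d -> d)) ~ f  [subst: {e:=(b -> (c -> b))} | 1 pending]
  bind f := ((Bool -> b) -> (d -> d))
step 3: unify g ~ (c -> c)  [subst: {e:=(b -> (c -> b)), f:=((Bool -> b) -> (d -> d))} | 0 pending]
  bind g := (c -> c)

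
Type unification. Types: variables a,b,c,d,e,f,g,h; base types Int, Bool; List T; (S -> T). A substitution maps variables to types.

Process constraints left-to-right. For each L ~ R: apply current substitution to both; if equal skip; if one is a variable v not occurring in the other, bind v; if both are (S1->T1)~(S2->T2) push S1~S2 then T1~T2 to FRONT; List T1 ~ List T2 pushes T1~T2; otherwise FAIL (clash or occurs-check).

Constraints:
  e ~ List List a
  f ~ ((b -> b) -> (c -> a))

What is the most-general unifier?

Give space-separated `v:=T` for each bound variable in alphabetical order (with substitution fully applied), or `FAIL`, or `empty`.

step 1: unify e ~ List List a  [subst: {-} | 1 pending]
  bind e := List List a
step 2: unify f ~ ((b -> b) -> (c -> a))  [subst: {e:=List List a} | 0 pending]
  bind f := ((b -> b) -> (c -> a))

Answer: e:=List List a f:=((b -> b) -> (c -> a))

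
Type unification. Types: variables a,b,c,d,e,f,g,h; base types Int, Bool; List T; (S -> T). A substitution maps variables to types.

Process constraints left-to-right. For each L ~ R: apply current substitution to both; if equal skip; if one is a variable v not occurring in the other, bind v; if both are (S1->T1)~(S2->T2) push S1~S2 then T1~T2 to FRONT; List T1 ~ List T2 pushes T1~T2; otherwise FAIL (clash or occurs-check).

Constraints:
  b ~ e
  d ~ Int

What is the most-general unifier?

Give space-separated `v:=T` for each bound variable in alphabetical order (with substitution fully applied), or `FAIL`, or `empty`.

step 1: unify b ~ e  [subst: {-} | 1 pending]
  bind b := e
step 2: unify d ~ Int  [subst: {b:=e} | 0 pending]
  bind d := Int

Answer: b:=e d:=Int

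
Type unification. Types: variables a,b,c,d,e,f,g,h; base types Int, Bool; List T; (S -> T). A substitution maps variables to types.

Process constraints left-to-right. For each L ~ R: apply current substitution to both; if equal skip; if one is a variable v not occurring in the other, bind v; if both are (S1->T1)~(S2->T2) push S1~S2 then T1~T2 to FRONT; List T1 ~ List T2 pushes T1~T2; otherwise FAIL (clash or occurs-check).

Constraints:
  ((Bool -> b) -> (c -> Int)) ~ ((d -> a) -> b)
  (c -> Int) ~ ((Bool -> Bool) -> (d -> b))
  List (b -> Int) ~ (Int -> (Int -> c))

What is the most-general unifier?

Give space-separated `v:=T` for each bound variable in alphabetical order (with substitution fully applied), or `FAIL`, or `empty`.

Answer: FAIL

Derivation:
step 1: unify ((Bool -> b) -> (c -> Int)) ~ ((d -> a) -> b)  [subst: {-} | 2 pending]
  -> decompose arrow: push (Bool -> b)~(d -> a), (c -> Int)~b
step 2: unify (Bool -> b) ~ (d -> a)  [subst: {-} | 3 pending]
  -> decompose arrow: push Bool~d, b~a
step 3: unify Bool ~ d  [subst: {-} | 4 pending]
  bind d := Bool
step 4: unify b ~ a  [subst: {d:=Bool} | 3 pending]
  bind b := a
step 5: unify (c -> Int) ~ a  [subst: {d:=Bool, b:=a} | 2 pending]
  bind a := (c -> Int)
step 6: unify (c -> Int) ~ ((Bool -> Bool) -> (Bool -> (c -> Int)))  [subst: {d:=Bool, b:=a, a:=(c -> Int)} | 1 pending]
  -> decompose arrow: push c~(Bool -> Bool), Int~(Bool -> (c -> Int))
step 7: unify c ~ (Bool -> Bool)  [subst: {d:=Bool, b:=a, a:=(c -> Int)} | 2 pending]
  bind c := (Bool -> Bool)
step 8: unify Int ~ (Bool -> ((Bool -> Bool) -> Int))  [subst: {d:=Bool, b:=a, a:=(c -> Int), c:=(Bool -> Bool)} | 1 pending]
  clash: Int vs (Bool -> ((Bool -> Bool) -> Int))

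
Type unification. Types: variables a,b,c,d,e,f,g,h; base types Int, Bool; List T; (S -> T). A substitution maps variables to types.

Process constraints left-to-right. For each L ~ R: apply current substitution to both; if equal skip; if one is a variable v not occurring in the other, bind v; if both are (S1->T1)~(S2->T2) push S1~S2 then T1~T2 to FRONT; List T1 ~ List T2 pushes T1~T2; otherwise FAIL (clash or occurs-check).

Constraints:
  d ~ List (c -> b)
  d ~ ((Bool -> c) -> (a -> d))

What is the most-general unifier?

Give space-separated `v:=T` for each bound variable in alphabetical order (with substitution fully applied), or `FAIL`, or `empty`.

step 1: unify d ~ List (c -> b)  [subst: {-} | 1 pending]
  bind d := List (c -> b)
step 2: unify List (c -> b) ~ ((Bool -> c) -> (a -> List (c -> b)))  [subst: {d:=List (c -> b)} | 0 pending]
  clash: List (c -> b) vs ((Bool -> c) -> (a -> List (c -> b)))

Answer: FAIL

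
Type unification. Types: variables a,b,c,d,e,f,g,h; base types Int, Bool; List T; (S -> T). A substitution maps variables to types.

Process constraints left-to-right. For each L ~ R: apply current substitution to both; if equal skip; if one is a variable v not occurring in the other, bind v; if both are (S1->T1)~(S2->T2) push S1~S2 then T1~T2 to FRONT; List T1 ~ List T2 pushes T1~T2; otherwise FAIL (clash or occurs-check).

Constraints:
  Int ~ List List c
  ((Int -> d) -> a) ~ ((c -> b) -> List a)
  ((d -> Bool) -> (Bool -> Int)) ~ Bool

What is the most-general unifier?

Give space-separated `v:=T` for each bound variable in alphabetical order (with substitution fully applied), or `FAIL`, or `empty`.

Answer: FAIL

Derivation:
step 1: unify Int ~ List List c  [subst: {-} | 2 pending]
  clash: Int vs List List c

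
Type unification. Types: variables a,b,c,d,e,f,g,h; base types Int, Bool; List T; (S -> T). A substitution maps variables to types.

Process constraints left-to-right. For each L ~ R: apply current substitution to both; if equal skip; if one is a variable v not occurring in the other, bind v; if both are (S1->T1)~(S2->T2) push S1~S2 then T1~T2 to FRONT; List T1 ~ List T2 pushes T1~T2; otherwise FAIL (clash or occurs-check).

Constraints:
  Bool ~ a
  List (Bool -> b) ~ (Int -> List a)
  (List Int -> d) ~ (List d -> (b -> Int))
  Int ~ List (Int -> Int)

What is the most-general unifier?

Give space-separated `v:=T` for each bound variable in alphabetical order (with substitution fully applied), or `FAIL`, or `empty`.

Answer: FAIL

Derivation:
step 1: unify Bool ~ a  [subst: {-} | 3 pending]
  bind a := Bool
step 2: unify List (Bool -> b) ~ (Int -> List Bool)  [subst: {a:=Bool} | 2 pending]
  clash: List (Bool -> b) vs (Int -> List Bool)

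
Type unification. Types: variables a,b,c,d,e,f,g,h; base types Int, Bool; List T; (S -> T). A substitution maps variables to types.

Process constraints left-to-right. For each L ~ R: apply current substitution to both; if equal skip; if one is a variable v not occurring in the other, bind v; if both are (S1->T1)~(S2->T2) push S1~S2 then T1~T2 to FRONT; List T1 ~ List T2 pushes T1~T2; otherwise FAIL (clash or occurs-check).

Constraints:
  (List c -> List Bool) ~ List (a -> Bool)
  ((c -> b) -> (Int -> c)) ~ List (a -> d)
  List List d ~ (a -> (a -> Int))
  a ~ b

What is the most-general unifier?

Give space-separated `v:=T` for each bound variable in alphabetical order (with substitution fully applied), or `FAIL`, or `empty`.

Answer: FAIL

Derivation:
step 1: unify (List c -> List Bool) ~ List (a -> Bool)  [subst: {-} | 3 pending]
  clash: (List c -> List Bool) vs List (a -> Bool)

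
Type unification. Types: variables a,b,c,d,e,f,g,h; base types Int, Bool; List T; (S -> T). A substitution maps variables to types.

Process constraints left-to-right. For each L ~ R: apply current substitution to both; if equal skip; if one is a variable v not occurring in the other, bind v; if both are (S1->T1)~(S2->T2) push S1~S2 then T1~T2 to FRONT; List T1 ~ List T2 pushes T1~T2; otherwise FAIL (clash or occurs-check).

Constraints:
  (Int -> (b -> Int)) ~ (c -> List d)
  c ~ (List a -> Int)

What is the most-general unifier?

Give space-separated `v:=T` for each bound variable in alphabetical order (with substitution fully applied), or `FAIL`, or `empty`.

step 1: unify (Int -> (b -> Int)) ~ (c -> List d)  [subst: {-} | 1 pending]
  -> decompose arrow: push Int~c, (b -> Int)~List d
step 2: unify Int ~ c  [subst: {-} | 2 pending]
  bind c := Int
step 3: unify (b -> Int) ~ List d  [subst: {c:=Int} | 1 pending]
  clash: (b -> Int) vs List d

Answer: FAIL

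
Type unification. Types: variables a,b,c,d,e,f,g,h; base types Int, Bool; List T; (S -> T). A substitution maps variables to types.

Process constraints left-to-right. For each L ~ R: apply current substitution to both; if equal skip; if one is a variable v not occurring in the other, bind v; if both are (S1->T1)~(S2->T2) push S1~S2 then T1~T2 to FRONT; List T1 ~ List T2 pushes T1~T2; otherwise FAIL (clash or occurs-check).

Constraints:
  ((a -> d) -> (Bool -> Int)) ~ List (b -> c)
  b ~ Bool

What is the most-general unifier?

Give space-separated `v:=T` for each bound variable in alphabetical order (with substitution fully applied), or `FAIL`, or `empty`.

Answer: FAIL

Derivation:
step 1: unify ((a -> d) -> (Bool -> Int)) ~ List (b -> c)  [subst: {-} | 1 pending]
  clash: ((a -> d) -> (Bool -> Int)) vs List (b -> c)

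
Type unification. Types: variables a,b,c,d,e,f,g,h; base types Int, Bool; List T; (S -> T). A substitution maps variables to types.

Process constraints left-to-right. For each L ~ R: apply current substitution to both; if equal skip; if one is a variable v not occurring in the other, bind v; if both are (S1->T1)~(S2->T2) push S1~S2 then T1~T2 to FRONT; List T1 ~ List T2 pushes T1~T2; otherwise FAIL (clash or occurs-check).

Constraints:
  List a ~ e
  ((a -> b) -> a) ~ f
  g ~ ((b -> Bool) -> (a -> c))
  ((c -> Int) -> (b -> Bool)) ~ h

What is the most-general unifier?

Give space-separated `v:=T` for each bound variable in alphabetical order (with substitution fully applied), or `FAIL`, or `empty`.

Answer: e:=List a f:=((a -> b) -> a) g:=((b -> Bool) -> (a -> c)) h:=((c -> Int) -> (b -> Bool))

Derivation:
step 1: unify List a ~ e  [subst: {-} | 3 pending]
  bind e := List a
step 2: unify ((a -> b) -> a) ~ f  [subst: {e:=List a} | 2 pending]
  bind f := ((a -> b) -> a)
step 3: unify g ~ ((b -> Bool) -> (a -> c))  [subst: {e:=List a, f:=((a -> b) -> a)} | 1 pending]
  bind g := ((b -> Bool) -> (a -> c))
step 4: unify ((c -> Int) -> (b -> Bool)) ~ h  [subst: {e:=List a, f:=((a -> b) -> a), g:=((b -> Bool) -> (a -> c))} | 0 pending]
  bind h := ((c -> Int) -> (b -> Bool))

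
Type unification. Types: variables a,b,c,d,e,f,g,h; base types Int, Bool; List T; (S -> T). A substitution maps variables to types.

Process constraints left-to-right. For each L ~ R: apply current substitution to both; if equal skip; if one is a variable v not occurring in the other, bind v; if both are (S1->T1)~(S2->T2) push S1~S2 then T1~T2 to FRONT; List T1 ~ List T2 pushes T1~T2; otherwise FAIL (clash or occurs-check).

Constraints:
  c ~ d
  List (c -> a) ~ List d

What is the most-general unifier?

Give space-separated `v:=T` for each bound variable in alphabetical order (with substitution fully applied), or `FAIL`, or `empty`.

Answer: FAIL

Derivation:
step 1: unify c ~ d  [subst: {-} | 1 pending]
  bind c := d
step 2: unify List (d -> a) ~ List d  [subst: {c:=d} | 0 pending]
  -> decompose List: push (d -> a)~d
step 3: unify (d -> a) ~ d  [subst: {c:=d} | 0 pending]
  occurs-check fail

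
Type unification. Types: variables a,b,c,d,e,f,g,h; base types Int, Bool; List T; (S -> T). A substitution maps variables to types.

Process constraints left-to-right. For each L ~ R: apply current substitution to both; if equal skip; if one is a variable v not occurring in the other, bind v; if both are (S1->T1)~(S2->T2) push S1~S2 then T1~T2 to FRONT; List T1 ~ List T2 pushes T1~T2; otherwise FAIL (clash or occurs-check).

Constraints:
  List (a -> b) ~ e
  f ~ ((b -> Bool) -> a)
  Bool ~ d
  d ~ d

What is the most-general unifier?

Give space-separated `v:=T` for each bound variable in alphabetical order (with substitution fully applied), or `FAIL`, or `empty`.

step 1: unify List (a -> b) ~ e  [subst: {-} | 3 pending]
  bind e := List (a -> b)
step 2: unify f ~ ((b -> Bool) -> a)  [subst: {e:=List (a -> b)} | 2 pending]
  bind f := ((b -> Bool) -> a)
step 3: unify Bool ~ d  [subst: {e:=List (a -> b), f:=((b -> Bool) -> a)} | 1 pending]
  bind d := Bool
step 4: unify Bool ~ Bool  [subst: {e:=List (a -> b), f:=((b -> Bool) -> a), d:=Bool} | 0 pending]
  -> identical, skip

Answer: d:=Bool e:=List (a -> b) f:=((b -> Bool) -> a)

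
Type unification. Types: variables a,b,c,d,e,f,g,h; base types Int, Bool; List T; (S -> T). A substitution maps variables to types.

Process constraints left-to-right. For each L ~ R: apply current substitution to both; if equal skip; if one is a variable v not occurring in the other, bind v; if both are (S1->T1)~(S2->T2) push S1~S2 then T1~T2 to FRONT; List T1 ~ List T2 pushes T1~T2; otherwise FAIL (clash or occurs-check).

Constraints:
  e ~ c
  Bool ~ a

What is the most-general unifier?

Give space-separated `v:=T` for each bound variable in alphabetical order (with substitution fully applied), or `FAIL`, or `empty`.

step 1: unify e ~ c  [subst: {-} | 1 pending]
  bind e := c
step 2: unify Bool ~ a  [subst: {e:=c} | 0 pending]
  bind a := Bool

Answer: a:=Bool e:=c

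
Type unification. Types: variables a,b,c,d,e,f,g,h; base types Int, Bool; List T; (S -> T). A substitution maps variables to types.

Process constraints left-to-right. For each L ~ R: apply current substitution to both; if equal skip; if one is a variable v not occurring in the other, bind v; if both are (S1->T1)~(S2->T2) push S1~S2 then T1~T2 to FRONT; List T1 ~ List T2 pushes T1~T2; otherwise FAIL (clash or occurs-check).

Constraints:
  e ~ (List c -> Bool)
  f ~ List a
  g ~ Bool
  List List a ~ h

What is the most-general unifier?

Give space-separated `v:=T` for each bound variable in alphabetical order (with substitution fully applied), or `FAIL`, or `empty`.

Answer: e:=(List c -> Bool) f:=List a g:=Bool h:=List List a

Derivation:
step 1: unify e ~ (List c -> Bool)  [subst: {-} | 3 pending]
  bind e := (List c -> Bool)
step 2: unify f ~ List a  [subst: {e:=(List c -> Bool)} | 2 pending]
  bind f := List a
step 3: unify g ~ Bool  [subst: {e:=(List c -> Bool), f:=List a} | 1 pending]
  bind g := Bool
step 4: unify List List a ~ h  [subst: {e:=(List c -> Bool), f:=List a, g:=Bool} | 0 pending]
  bind h := List List a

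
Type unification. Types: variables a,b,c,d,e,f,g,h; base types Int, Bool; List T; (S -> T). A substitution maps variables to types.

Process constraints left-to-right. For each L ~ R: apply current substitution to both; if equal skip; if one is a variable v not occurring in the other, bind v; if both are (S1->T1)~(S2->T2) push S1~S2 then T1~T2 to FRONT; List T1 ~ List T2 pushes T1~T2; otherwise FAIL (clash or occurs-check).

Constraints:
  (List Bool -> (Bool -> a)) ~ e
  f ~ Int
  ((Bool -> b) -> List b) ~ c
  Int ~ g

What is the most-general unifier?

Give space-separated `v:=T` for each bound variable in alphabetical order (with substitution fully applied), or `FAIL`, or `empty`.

step 1: unify (List Bool -> (Bool -> a)) ~ e  [subst: {-} | 3 pending]
  bind e := (List Bool -> (Bool -> a))
step 2: unify f ~ Int  [subst: {e:=(List Bool -> (Bool -> a))} | 2 pending]
  bind f := Int
step 3: unify ((Bool -> b) -> List b) ~ c  [subst: {e:=(List Bool -> (Bool -> a)), f:=Int} | 1 pending]
  bind c := ((Bool -> b) -> List b)
step 4: unify Int ~ g  [subst: {e:=(List Bool -> (Bool -> a)), f:=Int, c:=((Bool -> b) -> List b)} | 0 pending]
  bind g := Int

Answer: c:=((Bool -> b) -> List b) e:=(List Bool -> (Bool -> a)) f:=Int g:=Int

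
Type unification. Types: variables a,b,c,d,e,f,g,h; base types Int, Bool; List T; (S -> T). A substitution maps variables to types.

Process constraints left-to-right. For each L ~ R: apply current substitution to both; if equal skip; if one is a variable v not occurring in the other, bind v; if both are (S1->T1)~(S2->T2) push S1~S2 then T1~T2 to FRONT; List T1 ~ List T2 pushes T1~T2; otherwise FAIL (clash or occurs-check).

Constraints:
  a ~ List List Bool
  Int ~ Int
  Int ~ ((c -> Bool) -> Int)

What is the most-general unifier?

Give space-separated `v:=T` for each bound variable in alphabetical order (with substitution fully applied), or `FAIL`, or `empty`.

Answer: FAIL

Derivation:
step 1: unify a ~ List List Bool  [subst: {-} | 2 pending]
  bind a := List List Bool
step 2: unify Int ~ Int  [subst: {a:=List List Bool} | 1 pending]
  -> identical, skip
step 3: unify Int ~ ((c -> Bool) -> Int)  [subst: {a:=List List Bool} | 0 pending]
  clash: Int vs ((c -> Bool) -> Int)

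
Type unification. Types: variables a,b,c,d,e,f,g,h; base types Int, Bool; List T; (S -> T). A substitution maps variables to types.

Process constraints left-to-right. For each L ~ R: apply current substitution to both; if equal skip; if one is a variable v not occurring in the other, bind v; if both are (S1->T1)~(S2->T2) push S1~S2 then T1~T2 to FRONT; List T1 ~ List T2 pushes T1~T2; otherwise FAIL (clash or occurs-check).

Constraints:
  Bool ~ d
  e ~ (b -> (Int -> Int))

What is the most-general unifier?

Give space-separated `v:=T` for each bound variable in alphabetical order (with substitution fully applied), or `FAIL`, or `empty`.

step 1: unify Bool ~ d  [subst: {-} | 1 pending]
  bind d := Bool
step 2: unify e ~ (b -> (Int -> Int))  [subst: {d:=Bool} | 0 pending]
  bind e := (b -> (Int -> Int))

Answer: d:=Bool e:=(b -> (Int -> Int))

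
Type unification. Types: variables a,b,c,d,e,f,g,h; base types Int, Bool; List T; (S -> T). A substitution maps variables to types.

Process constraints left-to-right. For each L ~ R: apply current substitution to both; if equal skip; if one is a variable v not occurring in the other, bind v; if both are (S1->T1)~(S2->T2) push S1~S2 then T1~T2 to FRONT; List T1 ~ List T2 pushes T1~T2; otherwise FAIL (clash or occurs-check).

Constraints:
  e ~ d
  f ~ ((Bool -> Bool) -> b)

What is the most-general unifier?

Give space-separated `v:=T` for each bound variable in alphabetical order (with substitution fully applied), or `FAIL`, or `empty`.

Answer: e:=d f:=((Bool -> Bool) -> b)

Derivation:
step 1: unify e ~ d  [subst: {-} | 1 pending]
  bind e := d
step 2: unify f ~ ((Bool -> Bool) -> b)  [subst: {e:=d} | 0 pending]
  bind f := ((Bool -> Bool) -> b)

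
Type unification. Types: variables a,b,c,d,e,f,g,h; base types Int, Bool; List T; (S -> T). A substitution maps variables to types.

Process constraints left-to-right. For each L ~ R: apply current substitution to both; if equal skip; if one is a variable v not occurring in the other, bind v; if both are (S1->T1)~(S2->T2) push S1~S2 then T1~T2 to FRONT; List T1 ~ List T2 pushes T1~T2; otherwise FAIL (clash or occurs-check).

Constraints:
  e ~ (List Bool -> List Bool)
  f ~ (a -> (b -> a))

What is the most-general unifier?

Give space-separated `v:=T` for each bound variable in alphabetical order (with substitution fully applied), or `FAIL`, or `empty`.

step 1: unify e ~ (List Bool -> List Bool)  [subst: {-} | 1 pending]
  bind e := (List Bool -> List Bool)
step 2: unify f ~ (a -> (b -> a))  [subst: {e:=(List Bool -> List Bool)} | 0 pending]
  bind f := (a -> (b -> a))

Answer: e:=(List Bool -> List Bool) f:=(a -> (b -> a))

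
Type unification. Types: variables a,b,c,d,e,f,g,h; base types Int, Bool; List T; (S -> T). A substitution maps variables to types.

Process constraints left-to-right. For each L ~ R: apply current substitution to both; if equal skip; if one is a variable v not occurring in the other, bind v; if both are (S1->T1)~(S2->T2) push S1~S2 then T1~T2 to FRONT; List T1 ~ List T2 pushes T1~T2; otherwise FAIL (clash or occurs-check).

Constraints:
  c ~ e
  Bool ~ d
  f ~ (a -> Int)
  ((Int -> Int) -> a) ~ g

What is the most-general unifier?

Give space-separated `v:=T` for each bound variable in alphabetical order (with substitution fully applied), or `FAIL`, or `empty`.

step 1: unify c ~ e  [subst: {-} | 3 pending]
  bind c := e
step 2: unify Bool ~ d  [subst: {c:=e} | 2 pending]
  bind d := Bool
step 3: unify f ~ (a -> Int)  [subst: {c:=e, d:=Bool} | 1 pending]
  bind f := (a -> Int)
step 4: unify ((Int -> Int) -> a) ~ g  [subst: {c:=e, d:=Bool, f:=(a -> Int)} | 0 pending]
  bind g := ((Int -> Int) -> a)

Answer: c:=e d:=Bool f:=(a -> Int) g:=((Int -> Int) -> a)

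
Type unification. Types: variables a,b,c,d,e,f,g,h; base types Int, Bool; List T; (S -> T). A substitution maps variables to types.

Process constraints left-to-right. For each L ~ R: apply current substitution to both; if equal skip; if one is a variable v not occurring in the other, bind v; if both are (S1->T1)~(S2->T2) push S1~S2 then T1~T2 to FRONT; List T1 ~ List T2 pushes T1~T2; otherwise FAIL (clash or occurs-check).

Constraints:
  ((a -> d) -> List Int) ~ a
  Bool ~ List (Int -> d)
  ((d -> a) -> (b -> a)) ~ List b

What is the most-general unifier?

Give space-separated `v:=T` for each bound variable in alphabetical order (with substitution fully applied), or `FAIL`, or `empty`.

Answer: FAIL

Derivation:
step 1: unify ((a -> d) -> List Int) ~ a  [subst: {-} | 2 pending]
  occurs-check fail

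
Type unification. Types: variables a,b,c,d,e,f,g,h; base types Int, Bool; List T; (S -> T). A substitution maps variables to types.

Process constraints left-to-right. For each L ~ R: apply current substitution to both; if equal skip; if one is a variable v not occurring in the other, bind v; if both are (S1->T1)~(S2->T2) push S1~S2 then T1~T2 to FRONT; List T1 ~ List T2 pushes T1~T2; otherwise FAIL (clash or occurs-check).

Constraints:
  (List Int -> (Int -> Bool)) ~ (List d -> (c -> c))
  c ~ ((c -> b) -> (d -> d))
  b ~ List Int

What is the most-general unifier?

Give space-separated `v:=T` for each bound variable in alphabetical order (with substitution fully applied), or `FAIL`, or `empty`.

step 1: unify (List Int -> (Int -> Bool)) ~ (List d -> (c -> c))  [subst: {-} | 2 pending]
  -> decompose arrow: push List Int~List d, (Int -> Bool)~(c -> c)
step 2: unify List Int ~ List d  [subst: {-} | 3 pending]
  -> decompose List: push Int~d
step 3: unify Int ~ d  [subst: {-} | 3 pending]
  bind d := Int
step 4: unify (Int -> Bool) ~ (c -> c)  [subst: {d:=Int} | 2 pending]
  -> decompose arrow: push Int~c, Bool~c
step 5: unify Int ~ c  [subst: {d:=Int} | 3 pending]
  bind c := Int
step 6: unify Bool ~ Int  [subst: {d:=Int, c:=Int} | 2 pending]
  clash: Bool vs Int

Answer: FAIL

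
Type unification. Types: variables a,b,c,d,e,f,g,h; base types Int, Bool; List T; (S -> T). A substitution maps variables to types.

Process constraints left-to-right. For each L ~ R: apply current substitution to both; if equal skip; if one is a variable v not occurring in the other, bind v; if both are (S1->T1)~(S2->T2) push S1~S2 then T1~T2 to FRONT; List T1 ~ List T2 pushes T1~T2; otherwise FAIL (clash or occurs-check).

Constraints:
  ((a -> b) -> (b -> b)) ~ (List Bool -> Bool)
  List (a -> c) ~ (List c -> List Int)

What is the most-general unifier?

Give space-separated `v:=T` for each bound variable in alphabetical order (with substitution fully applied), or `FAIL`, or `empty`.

step 1: unify ((a -> b) -> (b -> b)) ~ (List Bool -> Bool)  [subst: {-} | 1 pending]
  -> decompose arrow: push (a -> b)~List Bool, (b -> b)~Bool
step 2: unify (a -> b) ~ List Bool  [subst: {-} | 2 pending]
  clash: (a -> b) vs List Bool

Answer: FAIL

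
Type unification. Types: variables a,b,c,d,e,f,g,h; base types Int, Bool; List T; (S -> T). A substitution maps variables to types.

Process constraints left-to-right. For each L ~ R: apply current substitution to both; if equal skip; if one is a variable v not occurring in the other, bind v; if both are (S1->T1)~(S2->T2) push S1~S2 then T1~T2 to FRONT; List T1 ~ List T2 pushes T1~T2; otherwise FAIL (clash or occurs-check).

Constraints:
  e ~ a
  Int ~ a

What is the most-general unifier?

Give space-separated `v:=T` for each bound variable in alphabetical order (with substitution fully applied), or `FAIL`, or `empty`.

step 1: unify e ~ a  [subst: {-} | 1 pending]
  bind e := a
step 2: unify Int ~ a  [subst: {e:=a} | 0 pending]
  bind a := Int

Answer: a:=Int e:=Int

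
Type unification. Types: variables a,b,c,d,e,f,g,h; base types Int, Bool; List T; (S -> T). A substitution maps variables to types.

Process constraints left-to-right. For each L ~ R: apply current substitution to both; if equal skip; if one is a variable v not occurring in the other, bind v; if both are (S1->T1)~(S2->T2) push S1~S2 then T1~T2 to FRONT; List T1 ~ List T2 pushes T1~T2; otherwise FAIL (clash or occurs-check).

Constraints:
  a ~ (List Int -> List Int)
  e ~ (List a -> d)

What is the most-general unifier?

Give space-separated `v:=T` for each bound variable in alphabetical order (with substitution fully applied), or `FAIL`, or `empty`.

Answer: a:=(List Int -> List Int) e:=(List (List Int -> List Int) -> d)

Derivation:
step 1: unify a ~ (List Int -> List Int)  [subst: {-} | 1 pending]
  bind a := (List Int -> List Int)
step 2: unify e ~ (List (List Int -> List Int) -> d)  [subst: {a:=(List Int -> List Int)} | 0 pending]
  bind e := (List (List Int -> List Int) -> d)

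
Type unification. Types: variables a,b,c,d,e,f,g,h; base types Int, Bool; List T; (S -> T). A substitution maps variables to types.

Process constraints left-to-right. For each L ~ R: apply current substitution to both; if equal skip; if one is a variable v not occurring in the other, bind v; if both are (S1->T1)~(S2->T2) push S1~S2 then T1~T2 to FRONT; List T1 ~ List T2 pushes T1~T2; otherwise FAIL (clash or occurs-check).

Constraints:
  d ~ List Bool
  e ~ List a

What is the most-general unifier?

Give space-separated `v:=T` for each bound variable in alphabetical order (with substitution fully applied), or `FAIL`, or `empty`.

Answer: d:=List Bool e:=List a

Derivation:
step 1: unify d ~ List Bool  [subst: {-} | 1 pending]
  bind d := List Bool
step 2: unify e ~ List a  [subst: {d:=List Bool} | 0 pending]
  bind e := List a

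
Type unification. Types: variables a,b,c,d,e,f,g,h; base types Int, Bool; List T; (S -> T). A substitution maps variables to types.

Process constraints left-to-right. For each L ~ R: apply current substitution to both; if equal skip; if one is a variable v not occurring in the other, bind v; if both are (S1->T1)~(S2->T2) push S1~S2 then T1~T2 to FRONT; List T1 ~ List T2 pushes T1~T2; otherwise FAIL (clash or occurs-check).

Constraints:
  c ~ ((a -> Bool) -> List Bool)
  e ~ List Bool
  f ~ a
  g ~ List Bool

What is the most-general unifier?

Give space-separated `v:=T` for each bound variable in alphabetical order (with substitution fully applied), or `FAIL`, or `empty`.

Answer: c:=((a -> Bool) -> List Bool) e:=List Bool f:=a g:=List Bool

Derivation:
step 1: unify c ~ ((a -> Bool) -> List Bool)  [subst: {-} | 3 pending]
  bind c := ((a -> Bool) -> List Bool)
step 2: unify e ~ List Bool  [subst: {c:=((a -> Bool) -> List Bool)} | 2 pending]
  bind e := List Bool
step 3: unify f ~ a  [subst: {c:=((a -> Bool) -> List Bool), e:=List Bool} | 1 pending]
  bind f := a
step 4: unify g ~ List Bool  [subst: {c:=((a -> Bool) -> List Bool), e:=List Bool, f:=a} | 0 pending]
  bind g := List Bool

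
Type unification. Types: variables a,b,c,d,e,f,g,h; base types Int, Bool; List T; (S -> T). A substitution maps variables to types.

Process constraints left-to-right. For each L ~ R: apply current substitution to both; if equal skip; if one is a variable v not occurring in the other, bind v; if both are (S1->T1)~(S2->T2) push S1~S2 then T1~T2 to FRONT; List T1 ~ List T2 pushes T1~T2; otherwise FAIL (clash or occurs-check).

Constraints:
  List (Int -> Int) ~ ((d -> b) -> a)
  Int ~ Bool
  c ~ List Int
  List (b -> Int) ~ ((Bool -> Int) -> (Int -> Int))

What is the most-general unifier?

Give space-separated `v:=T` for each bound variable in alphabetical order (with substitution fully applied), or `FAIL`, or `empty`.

step 1: unify List (Int -> Int) ~ ((d -> b) -> a)  [subst: {-} | 3 pending]
  clash: List (Int -> Int) vs ((d -> b) -> a)

Answer: FAIL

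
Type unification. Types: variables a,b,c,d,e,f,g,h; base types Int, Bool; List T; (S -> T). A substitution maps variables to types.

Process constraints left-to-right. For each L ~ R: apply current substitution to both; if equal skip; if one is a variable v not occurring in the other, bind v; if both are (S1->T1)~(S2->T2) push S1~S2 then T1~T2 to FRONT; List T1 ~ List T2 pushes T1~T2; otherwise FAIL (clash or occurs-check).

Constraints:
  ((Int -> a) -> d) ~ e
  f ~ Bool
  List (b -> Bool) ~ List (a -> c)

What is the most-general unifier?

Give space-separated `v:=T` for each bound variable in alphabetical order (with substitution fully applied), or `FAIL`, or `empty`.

step 1: unify ((Int -> a) -> d) ~ e  [subst: {-} | 2 pending]
  bind e := ((Int -> a) -> d)
step 2: unify f ~ Bool  [subst: {e:=((Int -> a) -> d)} | 1 pending]
  bind f := Bool
step 3: unify List (b -> Bool) ~ List (a -> c)  [subst: {e:=((Int -> a) -> d), f:=Bool} | 0 pending]
  -> decompose List: push (b -> Bool)~(a -> c)
step 4: unify (b -> Bool) ~ (a -> c)  [subst: {e:=((Int -> a) -> d), f:=Bool} | 0 pending]
  -> decompose arrow: push b~a, Bool~c
step 5: unify b ~ a  [subst: {e:=((Int -> a) -> d), f:=Bool} | 1 pending]
  bind b := a
step 6: unify Bool ~ c  [subst: {e:=((Int -> a) -> d), f:=Bool, b:=a} | 0 pending]
  bind c := Bool

Answer: b:=a c:=Bool e:=((Int -> a) -> d) f:=Bool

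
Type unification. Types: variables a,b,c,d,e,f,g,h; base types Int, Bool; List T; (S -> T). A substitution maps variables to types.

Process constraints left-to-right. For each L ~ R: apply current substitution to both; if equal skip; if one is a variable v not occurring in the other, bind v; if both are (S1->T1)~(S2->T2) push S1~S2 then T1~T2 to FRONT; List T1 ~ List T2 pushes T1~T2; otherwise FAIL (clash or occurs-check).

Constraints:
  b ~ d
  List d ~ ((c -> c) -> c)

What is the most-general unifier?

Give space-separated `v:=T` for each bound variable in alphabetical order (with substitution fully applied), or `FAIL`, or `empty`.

Answer: FAIL

Derivation:
step 1: unify b ~ d  [subst: {-} | 1 pending]
  bind b := d
step 2: unify List d ~ ((c -> c) -> c)  [subst: {b:=d} | 0 pending]
  clash: List d vs ((c -> c) -> c)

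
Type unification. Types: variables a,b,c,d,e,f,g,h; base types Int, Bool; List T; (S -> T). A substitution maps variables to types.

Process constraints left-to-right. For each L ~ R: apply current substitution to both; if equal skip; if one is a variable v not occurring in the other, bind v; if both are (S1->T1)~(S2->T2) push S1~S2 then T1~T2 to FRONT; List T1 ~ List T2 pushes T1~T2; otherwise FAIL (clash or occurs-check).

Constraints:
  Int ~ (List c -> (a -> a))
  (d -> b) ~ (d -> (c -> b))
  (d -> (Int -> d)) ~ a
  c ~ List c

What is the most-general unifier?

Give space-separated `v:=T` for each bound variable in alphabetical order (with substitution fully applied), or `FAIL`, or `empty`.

step 1: unify Int ~ (List c -> (a -> a))  [subst: {-} | 3 pending]
  clash: Int vs (List c -> (a -> a))

Answer: FAIL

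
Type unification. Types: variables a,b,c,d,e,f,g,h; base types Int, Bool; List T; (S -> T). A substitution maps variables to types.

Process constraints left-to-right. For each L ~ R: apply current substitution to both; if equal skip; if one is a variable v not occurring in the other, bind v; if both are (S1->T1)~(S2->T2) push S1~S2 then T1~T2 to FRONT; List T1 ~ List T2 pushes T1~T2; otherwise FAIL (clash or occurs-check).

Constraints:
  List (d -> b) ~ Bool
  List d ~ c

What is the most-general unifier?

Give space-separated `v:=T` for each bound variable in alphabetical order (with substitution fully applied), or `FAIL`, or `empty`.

Answer: FAIL

Derivation:
step 1: unify List (d -> b) ~ Bool  [subst: {-} | 1 pending]
  clash: List (d -> b) vs Bool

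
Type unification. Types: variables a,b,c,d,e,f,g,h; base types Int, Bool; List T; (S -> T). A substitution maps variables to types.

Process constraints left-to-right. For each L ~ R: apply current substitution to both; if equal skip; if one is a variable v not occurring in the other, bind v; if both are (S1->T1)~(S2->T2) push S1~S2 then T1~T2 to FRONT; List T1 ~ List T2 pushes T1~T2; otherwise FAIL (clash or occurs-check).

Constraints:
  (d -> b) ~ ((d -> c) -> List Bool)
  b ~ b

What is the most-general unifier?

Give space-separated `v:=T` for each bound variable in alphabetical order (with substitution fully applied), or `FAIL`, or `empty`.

Answer: FAIL

Derivation:
step 1: unify (d -> b) ~ ((d -> c) -> List Bool)  [subst: {-} | 1 pending]
  -> decompose arrow: push d~(d -> c), b~List Bool
step 2: unify d ~ (d -> c)  [subst: {-} | 2 pending]
  occurs-check fail: d in (d -> c)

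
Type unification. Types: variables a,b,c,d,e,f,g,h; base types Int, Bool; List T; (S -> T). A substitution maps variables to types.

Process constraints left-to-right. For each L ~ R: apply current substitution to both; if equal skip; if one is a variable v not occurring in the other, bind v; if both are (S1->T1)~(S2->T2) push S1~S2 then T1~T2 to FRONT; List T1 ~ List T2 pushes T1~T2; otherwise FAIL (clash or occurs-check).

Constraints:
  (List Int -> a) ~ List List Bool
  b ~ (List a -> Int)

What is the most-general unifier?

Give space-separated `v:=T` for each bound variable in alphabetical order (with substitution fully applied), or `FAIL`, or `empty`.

Answer: FAIL

Derivation:
step 1: unify (List Int -> a) ~ List List Bool  [subst: {-} | 1 pending]
  clash: (List Int -> a) vs List List Bool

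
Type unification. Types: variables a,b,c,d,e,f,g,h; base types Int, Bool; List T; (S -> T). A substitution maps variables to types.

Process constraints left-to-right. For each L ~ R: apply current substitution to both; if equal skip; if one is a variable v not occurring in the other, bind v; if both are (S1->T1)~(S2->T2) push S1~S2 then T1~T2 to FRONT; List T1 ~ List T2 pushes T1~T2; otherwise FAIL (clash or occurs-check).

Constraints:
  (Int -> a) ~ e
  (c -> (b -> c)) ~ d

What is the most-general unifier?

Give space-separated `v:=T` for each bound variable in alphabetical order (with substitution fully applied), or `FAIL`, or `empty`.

Answer: d:=(c -> (b -> c)) e:=(Int -> a)

Derivation:
step 1: unify (Int -> a) ~ e  [subst: {-} | 1 pending]
  bind e := (Int -> a)
step 2: unify (c -> (b -> c)) ~ d  [subst: {e:=(Int -> a)} | 0 pending]
  bind d := (c -> (b -> c))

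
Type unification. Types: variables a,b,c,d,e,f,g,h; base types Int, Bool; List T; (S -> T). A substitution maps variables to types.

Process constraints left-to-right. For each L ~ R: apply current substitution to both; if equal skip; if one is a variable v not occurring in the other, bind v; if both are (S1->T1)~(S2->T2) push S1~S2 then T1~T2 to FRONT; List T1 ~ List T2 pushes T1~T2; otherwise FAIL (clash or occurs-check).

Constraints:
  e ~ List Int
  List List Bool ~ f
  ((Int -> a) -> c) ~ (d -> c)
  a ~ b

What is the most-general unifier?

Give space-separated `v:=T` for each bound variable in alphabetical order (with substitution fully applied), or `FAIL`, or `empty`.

Answer: a:=b d:=(Int -> b) e:=List Int f:=List List Bool

Derivation:
step 1: unify e ~ List Int  [subst: {-} | 3 pending]
  bind e := List Int
step 2: unify List List Bool ~ f  [subst: {e:=List Int} | 2 pending]
  bind f := List List Bool
step 3: unify ((Int -> a) -> c) ~ (d -> c)  [subst: {e:=List Int, f:=List List Bool} | 1 pending]
  -> decompose arrow: push (Int -> a)~d, c~c
step 4: unify (Int -> a) ~ d  [subst: {e:=List Int, f:=List List Bool} | 2 pending]
  bind d := (Int -> a)
step 5: unify c ~ c  [subst: {e:=List Int, f:=List List Bool, d:=(Int -> a)} | 1 pending]
  -> identical, skip
step 6: unify a ~ b  [subst: {e:=List Int, f:=List List Bool, d:=(Int -> a)} | 0 pending]
  bind a := b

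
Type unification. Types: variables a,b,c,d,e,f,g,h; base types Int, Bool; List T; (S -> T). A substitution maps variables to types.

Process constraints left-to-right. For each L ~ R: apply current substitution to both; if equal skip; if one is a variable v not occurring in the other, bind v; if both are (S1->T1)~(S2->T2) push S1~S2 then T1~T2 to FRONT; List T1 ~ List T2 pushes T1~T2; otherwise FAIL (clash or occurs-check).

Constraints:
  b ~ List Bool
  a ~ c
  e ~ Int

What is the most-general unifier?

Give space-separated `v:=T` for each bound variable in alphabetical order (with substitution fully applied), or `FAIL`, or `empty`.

step 1: unify b ~ List Bool  [subst: {-} | 2 pending]
  bind b := List Bool
step 2: unify a ~ c  [subst: {b:=List Bool} | 1 pending]
  bind a := c
step 3: unify e ~ Int  [subst: {b:=List Bool, a:=c} | 0 pending]
  bind e := Int

Answer: a:=c b:=List Bool e:=Int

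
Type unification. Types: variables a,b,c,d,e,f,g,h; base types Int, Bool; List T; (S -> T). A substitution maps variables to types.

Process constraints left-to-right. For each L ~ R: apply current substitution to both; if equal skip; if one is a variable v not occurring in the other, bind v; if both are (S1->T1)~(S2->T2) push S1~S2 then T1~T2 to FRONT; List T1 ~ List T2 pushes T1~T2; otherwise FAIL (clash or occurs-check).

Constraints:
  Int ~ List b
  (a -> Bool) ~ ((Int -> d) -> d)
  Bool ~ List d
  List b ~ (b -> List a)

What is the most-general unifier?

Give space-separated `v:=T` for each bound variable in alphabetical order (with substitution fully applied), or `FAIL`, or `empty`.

Answer: FAIL

Derivation:
step 1: unify Int ~ List b  [subst: {-} | 3 pending]
  clash: Int vs List b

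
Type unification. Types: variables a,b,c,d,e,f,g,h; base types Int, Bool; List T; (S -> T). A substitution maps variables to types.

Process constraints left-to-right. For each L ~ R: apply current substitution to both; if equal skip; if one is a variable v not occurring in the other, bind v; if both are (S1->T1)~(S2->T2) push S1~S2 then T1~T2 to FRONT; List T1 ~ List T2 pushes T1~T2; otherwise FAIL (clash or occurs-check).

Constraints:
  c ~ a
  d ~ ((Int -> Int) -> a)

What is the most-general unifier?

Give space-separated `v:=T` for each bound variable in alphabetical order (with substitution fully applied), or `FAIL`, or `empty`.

step 1: unify c ~ a  [subst: {-} | 1 pending]
  bind c := a
step 2: unify d ~ ((Int -> Int) -> a)  [subst: {c:=a} | 0 pending]
  bind d := ((Int -> Int) -> a)

Answer: c:=a d:=((Int -> Int) -> a)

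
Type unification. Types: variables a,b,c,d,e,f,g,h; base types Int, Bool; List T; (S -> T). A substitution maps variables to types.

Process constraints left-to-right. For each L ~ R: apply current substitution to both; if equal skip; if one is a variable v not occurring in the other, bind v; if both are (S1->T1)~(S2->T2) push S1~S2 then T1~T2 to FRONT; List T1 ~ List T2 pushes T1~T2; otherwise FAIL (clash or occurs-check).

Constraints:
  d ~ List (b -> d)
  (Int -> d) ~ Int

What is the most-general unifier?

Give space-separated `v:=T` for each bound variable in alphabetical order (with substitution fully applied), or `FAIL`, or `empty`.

step 1: unify d ~ List (b -> d)  [subst: {-} | 1 pending]
  occurs-check fail: d in List (b -> d)

Answer: FAIL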